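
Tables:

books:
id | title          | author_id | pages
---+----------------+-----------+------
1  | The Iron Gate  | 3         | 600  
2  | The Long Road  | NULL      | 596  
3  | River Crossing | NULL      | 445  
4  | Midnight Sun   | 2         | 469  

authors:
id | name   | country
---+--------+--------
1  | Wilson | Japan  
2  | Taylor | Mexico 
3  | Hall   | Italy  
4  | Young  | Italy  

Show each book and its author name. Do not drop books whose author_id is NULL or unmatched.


LEFT JOIN keeps every row from books (the left table); where author_id has no match in authors, the author columns become NULL. Walk through each book:
  - book 1 (The Iron Gate): author_id=3 -> matches Hall
  - book 2 (The Long Road): author_id=NULL, no match -> kept with NULL
  - book 3 (River Crossing): author_id=NULL, no match -> kept with NULL
  - book 4 (Midnight Sun): author_id=2 -> matches Taylor
All 4 rows appear; 2 have NULL author.

SQL:
SELECT a.title, b.name AS author
FROM books a
LEFT JOIN authors b ON a.author_id = b.id

Result:
title          | author
---------------+-------
The Iron Gate  | Hall  
The Long Road  | NULL  
River Crossing | NULL  
Midnight Sun   | Taylor


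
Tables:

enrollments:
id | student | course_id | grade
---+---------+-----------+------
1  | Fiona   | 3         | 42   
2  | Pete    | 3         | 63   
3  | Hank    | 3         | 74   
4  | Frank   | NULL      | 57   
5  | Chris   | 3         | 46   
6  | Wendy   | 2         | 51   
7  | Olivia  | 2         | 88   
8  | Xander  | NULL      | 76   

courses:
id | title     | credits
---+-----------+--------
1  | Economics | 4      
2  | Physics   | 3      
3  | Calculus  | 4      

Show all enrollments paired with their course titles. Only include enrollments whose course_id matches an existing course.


INNER JOIN keeps only enrollments rows whose course_id matches an id in courses. Walk through each enrollment:
  - enrollment 1 (Fiona): course_id=3 -> matches Calculus
  - enrollment 2 (Pete): course_id=3 -> matches Calculus
  - enrollment 3 (Hank): course_id=3 -> matches Calculus
  - enrollment 4 (Frank): course_id=NULL, no match -> dropped
  - enrollment 5 (Chris): course_id=3 -> matches Calculus
  - enrollment 6 (Wendy): course_id=2 -> matches Physics
  - enrollment 7 (Olivia): course_id=2 -> matches Physics
  - enrollment 8 (Xander): course_id=NULL, no match -> dropped
So 2 of 8 rows are dropped.

SQL:
SELECT a.student, b.title AS course
FROM enrollments a
INNER JOIN courses b ON a.course_id = b.id

Result:
student | course  
--------+---------
Fiona   | Calculus
Pete    | Calculus
Hank    | Calculus
Chris   | Calculus
Wendy   | Physics 
Olivia  | Physics 


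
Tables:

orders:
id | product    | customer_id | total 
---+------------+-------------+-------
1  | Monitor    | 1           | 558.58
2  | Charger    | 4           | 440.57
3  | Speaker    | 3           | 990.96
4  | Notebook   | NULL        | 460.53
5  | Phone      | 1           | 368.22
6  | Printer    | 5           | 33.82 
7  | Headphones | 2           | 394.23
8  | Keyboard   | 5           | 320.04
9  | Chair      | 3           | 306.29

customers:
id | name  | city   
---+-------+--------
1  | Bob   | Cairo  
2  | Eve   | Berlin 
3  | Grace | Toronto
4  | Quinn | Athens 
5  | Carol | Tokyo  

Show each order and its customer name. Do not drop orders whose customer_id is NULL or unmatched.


LEFT JOIN keeps every row from orders (the left table); where customer_id has no match in customers, the customer columns become NULL. Walk through each order:
  - order 1 (Monitor): customer_id=1 -> matches Bob
  - order 2 (Charger): customer_id=4 -> matches Quinn
  - order 3 (Speaker): customer_id=3 -> matches Grace
  - order 4 (Notebook): customer_id=NULL, no match -> kept with NULL
  - order 5 (Phone): customer_id=1 -> matches Bob
  - order 6 (Printer): customer_id=5 -> matches Carol
  - order 7 (Headphones): customer_id=2 -> matches Eve
  - order 8 (Keyboard): customer_id=5 -> matches Carol
  - order 9 (Chair): customer_id=3 -> matches Grace
All 9 rows appear; 1 has NULL customer.

SQL:
SELECT a.product, b.name AS customer
FROM orders a
LEFT JOIN customers b ON a.customer_id = b.id

Result:
product    | customer
-----------+---------
Monitor    | Bob     
Charger    | Quinn   
Speaker    | Grace   
Notebook   | NULL    
Phone      | Bob     
Printer    | Carol   
Headphones | Eve     
Keyboard   | Carol   
Chair      | Grace   


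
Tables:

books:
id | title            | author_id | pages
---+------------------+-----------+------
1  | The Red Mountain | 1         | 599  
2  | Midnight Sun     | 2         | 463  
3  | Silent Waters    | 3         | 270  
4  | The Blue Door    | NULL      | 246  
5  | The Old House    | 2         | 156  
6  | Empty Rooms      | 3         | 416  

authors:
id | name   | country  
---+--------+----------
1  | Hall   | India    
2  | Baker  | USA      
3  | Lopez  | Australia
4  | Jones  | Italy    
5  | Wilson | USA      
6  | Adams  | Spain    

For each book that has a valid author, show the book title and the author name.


INNER JOIN keeps only books rows whose author_id matches an id in authors. Walk through each book:
  - book 1 (The Red Mountain): author_id=1 -> matches Hall
  - book 2 (Midnight Sun): author_id=2 -> matches Baker
  - book 3 (Silent Waters): author_id=3 -> matches Lopez
  - book 4 (The Blue Door): author_id=NULL, no match -> dropped
  - book 5 (The Old House): author_id=2 -> matches Baker
  - book 6 (Empty Rooms): author_id=3 -> matches Lopez
So 1 of 6 rows is dropped.

SQL:
SELECT a.title, b.name AS author
FROM books a
INNER JOIN authors b ON a.author_id = b.id

Result:
title            | author
-----------------+-------
The Red Mountain | Hall  
Midnight Sun     | Baker 
Silent Waters    | Lopez 
The Old House    | Baker 
Empty Rooms      | Lopez 


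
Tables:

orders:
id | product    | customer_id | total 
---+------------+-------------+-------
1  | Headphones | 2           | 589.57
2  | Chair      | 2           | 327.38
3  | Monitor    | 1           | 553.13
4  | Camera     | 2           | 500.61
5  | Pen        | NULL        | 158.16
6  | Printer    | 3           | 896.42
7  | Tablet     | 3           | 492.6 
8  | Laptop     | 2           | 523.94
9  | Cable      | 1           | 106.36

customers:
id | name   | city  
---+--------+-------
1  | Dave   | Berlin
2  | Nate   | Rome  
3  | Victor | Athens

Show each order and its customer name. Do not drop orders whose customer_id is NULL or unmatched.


LEFT JOIN keeps every row from orders (the left table); where customer_id has no match in customers, the customer columns become NULL. Walk through each order:
  - order 1 (Headphones): customer_id=2 -> matches Nate
  - order 2 (Chair): customer_id=2 -> matches Nate
  - order 3 (Monitor): customer_id=1 -> matches Dave
  - order 4 (Camera): customer_id=2 -> matches Nate
  - order 5 (Pen): customer_id=NULL, no match -> kept with NULL
  - order 6 (Printer): customer_id=3 -> matches Victor
  - order 7 (Tablet): customer_id=3 -> matches Victor
  - order 8 (Laptop): customer_id=2 -> matches Nate
  - order 9 (Cable): customer_id=1 -> matches Dave
All 9 rows appear; 1 has NULL customer.

SQL:
SELECT a.product, b.name AS customer
FROM orders a
LEFT JOIN customers b ON a.customer_id = b.id

Result:
product    | customer
-----------+---------
Headphones | Nate    
Chair      | Nate    
Monitor    | Dave    
Camera     | Nate    
Pen        | NULL    
Printer    | Victor  
Tablet     | Victor  
Laptop     | Nate    
Cable      | Dave    


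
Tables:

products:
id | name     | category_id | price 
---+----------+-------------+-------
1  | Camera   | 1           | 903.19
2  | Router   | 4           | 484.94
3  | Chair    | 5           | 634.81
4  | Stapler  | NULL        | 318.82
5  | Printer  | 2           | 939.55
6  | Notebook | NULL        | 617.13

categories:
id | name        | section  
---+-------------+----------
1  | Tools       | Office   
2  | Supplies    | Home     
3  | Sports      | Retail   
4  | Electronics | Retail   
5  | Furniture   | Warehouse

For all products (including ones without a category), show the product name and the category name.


LEFT JOIN keeps every row from products (the left table); where category_id has no match in categories, the category columns become NULL. Walk through each product:
  - product 1 (Camera): category_id=1 -> matches Tools
  - product 2 (Router): category_id=4 -> matches Electronics
  - product 3 (Chair): category_id=5 -> matches Furniture
  - product 4 (Stapler): category_id=NULL, no match -> kept with NULL
  - product 5 (Printer): category_id=2 -> matches Supplies
  - product 6 (Notebook): category_id=NULL, no match -> kept with NULL
All 6 rows appear; 2 have NULL category.

SQL:
SELECT a.name, b.name AS category
FROM products a
LEFT JOIN categories b ON a.category_id = b.id

Result:
name     | category   
---------+------------
Camera   | Tools      
Router   | Electronics
Chair    | Furniture  
Stapler  | NULL       
Printer  | Supplies   
Notebook | NULL       


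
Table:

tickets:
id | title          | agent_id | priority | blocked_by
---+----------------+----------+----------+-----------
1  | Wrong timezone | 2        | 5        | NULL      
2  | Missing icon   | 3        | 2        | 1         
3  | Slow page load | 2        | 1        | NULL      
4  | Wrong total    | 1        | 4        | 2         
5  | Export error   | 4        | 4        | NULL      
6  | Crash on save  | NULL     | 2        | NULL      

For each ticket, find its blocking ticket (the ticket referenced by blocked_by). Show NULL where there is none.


This is a self-join: tickets is joined to a second copy of itself, matching each row's blocked_by to another row's id. Use LEFT JOIN so rows with blocked_by=NULL are kept.
  - ticket 1 (Wrong timezone): blocked_by=NULL -> NULL
  - ticket 2 (Missing icon): blocked_by=1 -> Wrong timezone
  - ticket 3 (Slow page load): blocked_by=NULL -> NULL
  - ticket 4 (Wrong total): blocked_by=2 -> Missing icon
  - ticket 5 (Export error): blocked_by=NULL -> NULL
  - ticket 6 (Crash on save): blocked_by=NULL -> NULL

SQL:
SELECT a.title AS item, b.title AS blocked_by
FROM tickets a
LEFT JOIN tickets b ON a.blocked_by = b.id

Result:
item           | blocked_by    
---------------+---------------
Wrong timezone | NULL          
Missing icon   | Wrong timezone
Slow page load | NULL          
Wrong total    | Missing icon  
Export error   | NULL          
Crash on save  | NULL          


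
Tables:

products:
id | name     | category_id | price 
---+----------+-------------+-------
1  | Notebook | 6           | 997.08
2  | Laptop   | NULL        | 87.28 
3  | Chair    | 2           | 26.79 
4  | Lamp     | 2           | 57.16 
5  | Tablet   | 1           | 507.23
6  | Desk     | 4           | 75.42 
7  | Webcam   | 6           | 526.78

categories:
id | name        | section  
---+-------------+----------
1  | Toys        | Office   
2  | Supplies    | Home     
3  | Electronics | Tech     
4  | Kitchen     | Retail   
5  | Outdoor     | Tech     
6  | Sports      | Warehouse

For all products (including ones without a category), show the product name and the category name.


LEFT JOIN keeps every row from products (the left table); where category_id has no match in categories, the category columns become NULL. Walk through each product:
  - product 1 (Notebook): category_id=6 -> matches Sports
  - product 2 (Laptop): category_id=NULL, no match -> kept with NULL
  - product 3 (Chair): category_id=2 -> matches Supplies
  - product 4 (Lamp): category_id=2 -> matches Supplies
  - product 5 (Tablet): category_id=1 -> matches Toys
  - product 6 (Desk): category_id=4 -> matches Kitchen
  - product 7 (Webcam): category_id=6 -> matches Sports
All 7 rows appear; 1 has NULL category.

SQL:
SELECT a.name, b.name AS category
FROM products a
LEFT JOIN categories b ON a.category_id = b.id

Result:
name     | category
---------+---------
Notebook | Sports  
Laptop   | NULL    
Chair    | Supplies
Lamp     | Supplies
Tablet   | Toys    
Desk     | Kitchen 
Webcam   | Sports  


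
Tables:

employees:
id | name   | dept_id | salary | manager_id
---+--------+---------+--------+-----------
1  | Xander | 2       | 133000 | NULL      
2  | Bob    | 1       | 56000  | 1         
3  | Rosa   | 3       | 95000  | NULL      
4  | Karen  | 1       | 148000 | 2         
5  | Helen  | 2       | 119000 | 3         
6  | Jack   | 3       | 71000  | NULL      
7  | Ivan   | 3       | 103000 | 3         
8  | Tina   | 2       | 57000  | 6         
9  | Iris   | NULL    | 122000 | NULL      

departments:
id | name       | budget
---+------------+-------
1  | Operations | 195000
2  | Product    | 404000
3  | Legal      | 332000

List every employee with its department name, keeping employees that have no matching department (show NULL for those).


LEFT JOIN keeps every row from employees (the left table); where dept_id has no match in departments, the department columns become NULL. Walk through each employee:
  - employee 1 (Xander): dept_id=2 -> matches Product
  - employee 2 (Bob): dept_id=1 -> matches Operations
  - employee 3 (Rosa): dept_id=3 -> matches Legal
  - employee 4 (Karen): dept_id=1 -> matches Operations
  - employee 5 (Helen): dept_id=2 -> matches Product
  - employee 6 (Jack): dept_id=3 -> matches Legal
  - employee 7 (Ivan): dept_id=3 -> matches Legal
  - employee 8 (Tina): dept_id=2 -> matches Product
  - employee 9 (Iris): dept_id=NULL, no match -> kept with NULL
All 9 rows appear; 1 has NULL department.

SQL:
SELECT a.name, b.name AS department
FROM employees a
LEFT JOIN departments b ON a.dept_id = b.id

Result:
name   | department
-------+-----------
Xander | Product   
Bob    | Operations
Rosa   | Legal     
Karen  | Operations
Helen  | Product   
Jack   | Legal     
Ivan   | Legal     
Tina   | Product   
Iris   | NULL      


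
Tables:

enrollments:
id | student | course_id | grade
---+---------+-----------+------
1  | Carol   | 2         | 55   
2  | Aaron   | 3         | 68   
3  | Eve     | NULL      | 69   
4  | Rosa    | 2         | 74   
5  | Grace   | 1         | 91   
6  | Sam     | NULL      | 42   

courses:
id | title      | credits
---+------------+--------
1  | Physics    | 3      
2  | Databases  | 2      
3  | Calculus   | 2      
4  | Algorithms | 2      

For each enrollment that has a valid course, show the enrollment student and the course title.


INNER JOIN keeps only enrollments rows whose course_id matches an id in courses. Walk through each enrollment:
  - enrollment 1 (Carol): course_id=2 -> matches Databases
  - enrollment 2 (Aaron): course_id=3 -> matches Calculus
  - enrollment 3 (Eve): course_id=NULL, no match -> dropped
  - enrollment 4 (Rosa): course_id=2 -> matches Databases
  - enrollment 5 (Grace): course_id=1 -> matches Physics
  - enrollment 6 (Sam): course_id=NULL, no match -> dropped
So 2 of 6 rows are dropped.

SQL:
SELECT a.student, b.title AS course
FROM enrollments a
INNER JOIN courses b ON a.course_id = b.id

Result:
student | course   
--------+----------
Carol   | Databases
Aaron   | Calculus 
Rosa    | Databases
Grace   | Physics  


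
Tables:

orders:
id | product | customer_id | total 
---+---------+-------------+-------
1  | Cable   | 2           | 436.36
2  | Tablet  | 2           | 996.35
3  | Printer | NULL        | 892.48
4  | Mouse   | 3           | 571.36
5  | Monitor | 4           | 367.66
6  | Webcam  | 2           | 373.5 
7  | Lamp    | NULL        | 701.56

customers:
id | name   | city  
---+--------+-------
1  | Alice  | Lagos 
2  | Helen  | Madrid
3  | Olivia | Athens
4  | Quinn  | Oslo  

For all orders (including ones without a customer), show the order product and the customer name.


LEFT JOIN keeps every row from orders (the left table); where customer_id has no match in customers, the customer columns become NULL. Walk through each order:
  - order 1 (Cable): customer_id=2 -> matches Helen
  - order 2 (Tablet): customer_id=2 -> matches Helen
  - order 3 (Printer): customer_id=NULL, no match -> kept with NULL
  - order 4 (Mouse): customer_id=3 -> matches Olivia
  - order 5 (Monitor): customer_id=4 -> matches Quinn
  - order 6 (Webcam): customer_id=2 -> matches Helen
  - order 7 (Lamp): customer_id=NULL, no match -> kept with NULL
All 7 rows appear; 2 have NULL customer.

SQL:
SELECT a.product, b.name AS customer
FROM orders a
LEFT JOIN customers b ON a.customer_id = b.id

Result:
product | customer
--------+---------
Cable   | Helen   
Tablet  | Helen   
Printer | NULL    
Mouse   | Olivia  
Monitor | Quinn   
Webcam  | Helen   
Lamp    | NULL    


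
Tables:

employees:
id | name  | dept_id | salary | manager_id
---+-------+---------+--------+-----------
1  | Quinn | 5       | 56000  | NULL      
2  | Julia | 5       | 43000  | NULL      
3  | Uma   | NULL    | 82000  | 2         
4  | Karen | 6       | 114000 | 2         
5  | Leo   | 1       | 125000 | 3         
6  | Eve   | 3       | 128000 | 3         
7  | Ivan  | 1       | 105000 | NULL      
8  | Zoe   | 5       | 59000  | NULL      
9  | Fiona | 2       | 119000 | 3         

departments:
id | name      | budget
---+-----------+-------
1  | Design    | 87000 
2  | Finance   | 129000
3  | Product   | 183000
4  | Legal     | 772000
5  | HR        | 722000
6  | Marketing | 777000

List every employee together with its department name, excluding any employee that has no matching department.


INNER JOIN keeps only employees rows whose dept_id matches an id in departments. Walk through each employee:
  - employee 1 (Quinn): dept_id=5 -> matches HR
  - employee 2 (Julia): dept_id=5 -> matches HR
  - employee 3 (Uma): dept_id=NULL, no match -> dropped
  - employee 4 (Karen): dept_id=6 -> matches Marketing
  - employee 5 (Leo): dept_id=1 -> matches Design
  - employee 6 (Eve): dept_id=3 -> matches Product
  - employee 7 (Ivan): dept_id=1 -> matches Design
  - employee 8 (Zoe): dept_id=5 -> matches HR
  - employee 9 (Fiona): dept_id=2 -> matches Finance
So 1 of 9 rows is dropped.

SQL:
SELECT a.name, b.name AS department
FROM employees a
INNER JOIN departments b ON a.dept_id = b.id

Result:
name  | department
------+-----------
Quinn | HR        
Julia | HR        
Karen | Marketing 
Leo   | Design    
Eve   | Product   
Ivan  | Design    
Zoe   | HR        
Fiona | Finance   


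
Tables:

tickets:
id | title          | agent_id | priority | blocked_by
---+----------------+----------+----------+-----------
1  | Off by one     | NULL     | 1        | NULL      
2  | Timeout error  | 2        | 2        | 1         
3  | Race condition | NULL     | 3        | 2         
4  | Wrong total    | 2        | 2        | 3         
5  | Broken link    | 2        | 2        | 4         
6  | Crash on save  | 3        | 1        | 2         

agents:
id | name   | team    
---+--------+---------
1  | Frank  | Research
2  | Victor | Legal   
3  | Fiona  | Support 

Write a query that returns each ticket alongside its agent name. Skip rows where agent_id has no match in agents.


INNER JOIN keeps only tickets rows whose agent_id matches an id in agents. Walk through each ticket:
  - ticket 1 (Off by one): agent_id=NULL, no match -> dropped
  - ticket 2 (Timeout error): agent_id=2 -> matches Victor
  - ticket 3 (Race condition): agent_id=NULL, no match -> dropped
  - ticket 4 (Wrong total): agent_id=2 -> matches Victor
  - ticket 5 (Broken link): agent_id=2 -> matches Victor
  - ticket 6 (Crash on save): agent_id=3 -> matches Fiona
So 2 of 6 rows are dropped.

SQL:
SELECT a.title, b.name AS agent
FROM tickets a
INNER JOIN agents b ON a.agent_id = b.id

Result:
title         | agent 
--------------+-------
Timeout error | Victor
Wrong total   | Victor
Broken link   | Victor
Crash on save | Fiona 


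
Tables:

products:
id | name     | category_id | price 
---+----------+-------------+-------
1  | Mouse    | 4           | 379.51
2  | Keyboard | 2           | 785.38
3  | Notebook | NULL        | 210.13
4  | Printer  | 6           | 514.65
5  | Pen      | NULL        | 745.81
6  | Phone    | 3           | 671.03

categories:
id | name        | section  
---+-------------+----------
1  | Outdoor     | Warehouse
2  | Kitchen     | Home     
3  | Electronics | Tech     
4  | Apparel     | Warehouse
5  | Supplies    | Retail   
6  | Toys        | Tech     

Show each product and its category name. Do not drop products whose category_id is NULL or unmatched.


LEFT JOIN keeps every row from products (the left table); where category_id has no match in categories, the category columns become NULL. Walk through each product:
  - product 1 (Mouse): category_id=4 -> matches Apparel
  - product 2 (Keyboard): category_id=2 -> matches Kitchen
  - product 3 (Notebook): category_id=NULL, no match -> kept with NULL
  - product 4 (Printer): category_id=6 -> matches Toys
  - product 5 (Pen): category_id=NULL, no match -> kept with NULL
  - product 6 (Phone): category_id=3 -> matches Electronics
All 6 rows appear; 2 have NULL category.

SQL:
SELECT a.name, b.name AS category
FROM products a
LEFT JOIN categories b ON a.category_id = b.id

Result:
name     | category   
---------+------------
Mouse    | Apparel    
Keyboard | Kitchen    
Notebook | NULL       
Printer  | Toys       
Pen      | NULL       
Phone    | Electronics


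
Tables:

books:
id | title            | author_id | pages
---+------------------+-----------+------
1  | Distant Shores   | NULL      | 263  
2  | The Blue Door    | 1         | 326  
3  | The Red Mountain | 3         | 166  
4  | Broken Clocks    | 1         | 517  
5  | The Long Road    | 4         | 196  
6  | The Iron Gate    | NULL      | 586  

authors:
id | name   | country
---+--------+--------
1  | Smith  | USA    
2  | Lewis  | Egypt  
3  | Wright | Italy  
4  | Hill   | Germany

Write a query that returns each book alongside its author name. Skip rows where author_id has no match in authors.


INNER JOIN keeps only books rows whose author_id matches an id in authors. Walk through each book:
  - book 1 (Distant Shores): author_id=NULL, no match -> dropped
  - book 2 (The Blue Door): author_id=1 -> matches Smith
  - book 3 (The Red Mountain): author_id=3 -> matches Wright
  - book 4 (Broken Clocks): author_id=1 -> matches Smith
  - book 5 (The Long Road): author_id=4 -> matches Hill
  - book 6 (The Iron Gate): author_id=NULL, no match -> dropped
So 2 of 6 rows are dropped.

SQL:
SELECT a.title, b.name AS author
FROM books a
INNER JOIN authors b ON a.author_id = b.id

Result:
title            | author
-----------------+-------
The Blue Door    | Smith 
The Red Mountain | Wright
Broken Clocks    | Smith 
The Long Road    | Hill  


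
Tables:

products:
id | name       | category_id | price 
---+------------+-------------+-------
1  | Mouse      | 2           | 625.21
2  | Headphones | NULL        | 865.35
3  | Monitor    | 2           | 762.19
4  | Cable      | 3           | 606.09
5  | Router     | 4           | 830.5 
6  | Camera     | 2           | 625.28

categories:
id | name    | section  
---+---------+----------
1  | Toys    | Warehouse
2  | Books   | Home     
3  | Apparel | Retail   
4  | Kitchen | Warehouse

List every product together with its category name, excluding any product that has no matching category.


INNER JOIN keeps only products rows whose category_id matches an id in categories. Walk through each product:
  - product 1 (Mouse): category_id=2 -> matches Books
  - product 2 (Headphones): category_id=NULL, no match -> dropped
  - product 3 (Monitor): category_id=2 -> matches Books
  - product 4 (Cable): category_id=3 -> matches Apparel
  - product 5 (Router): category_id=4 -> matches Kitchen
  - product 6 (Camera): category_id=2 -> matches Books
So 1 of 6 rows is dropped.

SQL:
SELECT a.name, b.name AS category
FROM products a
INNER JOIN categories b ON a.category_id = b.id

Result:
name    | category
--------+---------
Mouse   | Books   
Monitor | Books   
Cable   | Apparel 
Router  | Kitchen 
Camera  | Books   


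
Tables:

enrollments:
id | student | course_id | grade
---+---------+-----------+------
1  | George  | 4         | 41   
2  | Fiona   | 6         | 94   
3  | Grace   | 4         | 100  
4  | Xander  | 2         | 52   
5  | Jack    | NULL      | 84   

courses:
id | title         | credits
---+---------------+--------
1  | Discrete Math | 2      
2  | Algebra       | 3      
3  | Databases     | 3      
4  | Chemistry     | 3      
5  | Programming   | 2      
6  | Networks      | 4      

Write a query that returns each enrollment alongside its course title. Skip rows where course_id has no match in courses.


INNER JOIN keeps only enrollments rows whose course_id matches an id in courses. Walk through each enrollment:
  - enrollment 1 (George): course_id=4 -> matches Chemistry
  - enrollment 2 (Fiona): course_id=6 -> matches Networks
  - enrollment 3 (Grace): course_id=4 -> matches Chemistry
  - enrollment 4 (Xander): course_id=2 -> matches Algebra
  - enrollment 5 (Jack): course_id=NULL, no match -> dropped
So 1 of 5 rows is dropped.

SQL:
SELECT a.student, b.title AS course
FROM enrollments a
INNER JOIN courses b ON a.course_id = b.id

Result:
student | course   
--------+----------
George  | Chemistry
Fiona   | Networks 
Grace   | Chemistry
Xander  | Algebra  


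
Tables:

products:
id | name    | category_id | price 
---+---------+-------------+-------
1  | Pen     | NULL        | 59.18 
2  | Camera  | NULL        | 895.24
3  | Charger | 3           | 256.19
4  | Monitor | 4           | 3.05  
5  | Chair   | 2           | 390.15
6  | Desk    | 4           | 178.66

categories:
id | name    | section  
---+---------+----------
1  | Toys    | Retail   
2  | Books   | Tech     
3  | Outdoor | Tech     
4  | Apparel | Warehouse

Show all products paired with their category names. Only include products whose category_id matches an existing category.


INNER JOIN keeps only products rows whose category_id matches an id in categories. Walk through each product:
  - product 1 (Pen): category_id=NULL, no match -> dropped
  - product 2 (Camera): category_id=NULL, no match -> dropped
  - product 3 (Charger): category_id=3 -> matches Outdoor
  - product 4 (Monitor): category_id=4 -> matches Apparel
  - product 5 (Chair): category_id=2 -> matches Books
  - product 6 (Desk): category_id=4 -> matches Apparel
So 2 of 6 rows are dropped.

SQL:
SELECT a.name, b.name AS category
FROM products a
INNER JOIN categories b ON a.category_id = b.id

Result:
name    | category
--------+---------
Charger | Outdoor 
Monitor | Apparel 
Chair   | Books   
Desk    | Apparel 


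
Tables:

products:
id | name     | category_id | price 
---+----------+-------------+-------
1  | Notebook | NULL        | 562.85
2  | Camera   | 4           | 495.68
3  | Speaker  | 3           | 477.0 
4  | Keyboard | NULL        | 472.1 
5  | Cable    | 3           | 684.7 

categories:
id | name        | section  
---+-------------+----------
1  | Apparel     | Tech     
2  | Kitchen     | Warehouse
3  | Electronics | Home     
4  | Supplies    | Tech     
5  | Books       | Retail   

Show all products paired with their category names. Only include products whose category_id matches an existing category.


INNER JOIN keeps only products rows whose category_id matches an id in categories. Walk through each product:
  - product 1 (Notebook): category_id=NULL, no match -> dropped
  - product 2 (Camera): category_id=4 -> matches Supplies
  - product 3 (Speaker): category_id=3 -> matches Electronics
  - product 4 (Keyboard): category_id=NULL, no match -> dropped
  - product 5 (Cable): category_id=3 -> matches Electronics
So 2 of 5 rows are dropped.

SQL:
SELECT a.name, b.name AS category
FROM products a
INNER JOIN categories b ON a.category_id = b.id

Result:
name    | category   
--------+------------
Camera  | Supplies   
Speaker | Electronics
Cable   | Electronics


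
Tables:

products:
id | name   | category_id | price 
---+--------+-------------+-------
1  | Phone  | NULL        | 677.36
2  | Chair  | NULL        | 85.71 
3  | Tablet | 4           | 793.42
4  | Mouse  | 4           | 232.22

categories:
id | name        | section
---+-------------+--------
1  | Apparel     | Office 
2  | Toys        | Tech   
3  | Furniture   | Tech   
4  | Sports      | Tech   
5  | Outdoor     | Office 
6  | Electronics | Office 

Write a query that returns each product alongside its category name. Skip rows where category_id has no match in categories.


INNER JOIN keeps only products rows whose category_id matches an id in categories. Walk through each product:
  - product 1 (Phone): category_id=NULL, no match -> dropped
  - product 2 (Chair): category_id=NULL, no match -> dropped
  - product 3 (Tablet): category_id=4 -> matches Sports
  - product 4 (Mouse): category_id=4 -> matches Sports
So 2 of 4 rows are dropped.

SQL:
SELECT a.name, b.name AS category
FROM products a
INNER JOIN categories b ON a.category_id = b.id

Result:
name   | category
-------+---------
Tablet | Sports  
Mouse  | Sports  


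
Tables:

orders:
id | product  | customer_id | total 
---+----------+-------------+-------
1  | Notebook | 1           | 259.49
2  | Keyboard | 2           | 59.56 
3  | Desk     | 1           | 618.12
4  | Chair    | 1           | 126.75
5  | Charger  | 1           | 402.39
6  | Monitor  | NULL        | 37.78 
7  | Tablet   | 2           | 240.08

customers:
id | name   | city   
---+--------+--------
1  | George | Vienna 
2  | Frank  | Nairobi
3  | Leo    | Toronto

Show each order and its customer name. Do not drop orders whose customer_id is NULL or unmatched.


LEFT JOIN keeps every row from orders (the left table); where customer_id has no match in customers, the customer columns become NULL. Walk through each order:
  - order 1 (Notebook): customer_id=1 -> matches George
  - order 2 (Keyboard): customer_id=2 -> matches Frank
  - order 3 (Desk): customer_id=1 -> matches George
  - order 4 (Chair): customer_id=1 -> matches George
  - order 5 (Charger): customer_id=1 -> matches George
  - order 6 (Monitor): customer_id=NULL, no match -> kept with NULL
  - order 7 (Tablet): customer_id=2 -> matches Frank
All 7 rows appear; 1 has NULL customer.

SQL:
SELECT a.product, b.name AS customer
FROM orders a
LEFT JOIN customers b ON a.customer_id = b.id

Result:
product  | customer
---------+---------
Notebook | George  
Keyboard | Frank   
Desk     | George  
Chair    | George  
Charger  | George  
Monitor  | NULL    
Tablet   | Frank   


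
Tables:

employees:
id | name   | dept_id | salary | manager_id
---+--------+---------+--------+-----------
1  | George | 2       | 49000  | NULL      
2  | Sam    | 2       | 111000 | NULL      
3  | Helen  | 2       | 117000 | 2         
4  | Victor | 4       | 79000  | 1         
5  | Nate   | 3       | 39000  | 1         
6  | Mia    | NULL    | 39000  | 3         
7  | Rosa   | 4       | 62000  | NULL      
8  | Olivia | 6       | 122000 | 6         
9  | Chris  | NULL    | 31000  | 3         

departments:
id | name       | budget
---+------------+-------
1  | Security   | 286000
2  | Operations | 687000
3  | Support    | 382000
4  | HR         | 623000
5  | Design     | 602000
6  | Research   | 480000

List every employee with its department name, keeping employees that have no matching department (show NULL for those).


LEFT JOIN keeps every row from employees (the left table); where dept_id has no match in departments, the department columns become NULL. Walk through each employee:
  - employee 1 (George): dept_id=2 -> matches Operations
  - employee 2 (Sam): dept_id=2 -> matches Operations
  - employee 3 (Helen): dept_id=2 -> matches Operations
  - employee 4 (Victor): dept_id=4 -> matches HR
  - employee 5 (Nate): dept_id=3 -> matches Support
  - employee 6 (Mia): dept_id=NULL, no match -> kept with NULL
  - employee 7 (Rosa): dept_id=4 -> matches HR
  - employee 8 (Olivia): dept_id=6 -> matches Research
  - employee 9 (Chris): dept_id=NULL, no match -> kept with NULL
All 9 rows appear; 2 have NULL department.

SQL:
SELECT a.name, b.name AS department
FROM employees a
LEFT JOIN departments b ON a.dept_id = b.id

Result:
name   | department
-------+-----------
George | Operations
Sam    | Operations
Helen  | Operations
Victor | HR        
Nate   | Support   
Mia    | NULL      
Rosa   | HR        
Olivia | Research  
Chris  | NULL      


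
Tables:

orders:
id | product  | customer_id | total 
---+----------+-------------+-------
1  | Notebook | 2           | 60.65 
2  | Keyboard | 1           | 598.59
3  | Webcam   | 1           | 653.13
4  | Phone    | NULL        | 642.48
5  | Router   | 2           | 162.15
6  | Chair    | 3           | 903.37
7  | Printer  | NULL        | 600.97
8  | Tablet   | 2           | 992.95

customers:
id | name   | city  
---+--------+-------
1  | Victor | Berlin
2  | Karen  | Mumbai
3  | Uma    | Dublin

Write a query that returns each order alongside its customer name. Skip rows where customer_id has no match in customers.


INNER JOIN keeps only orders rows whose customer_id matches an id in customers. Walk through each order:
  - order 1 (Notebook): customer_id=2 -> matches Karen
  - order 2 (Keyboard): customer_id=1 -> matches Victor
  - order 3 (Webcam): customer_id=1 -> matches Victor
  - order 4 (Phone): customer_id=NULL, no match -> dropped
  - order 5 (Router): customer_id=2 -> matches Karen
  - order 6 (Chair): customer_id=3 -> matches Uma
  - order 7 (Printer): customer_id=NULL, no match -> dropped
  - order 8 (Tablet): customer_id=2 -> matches Karen
So 2 of 8 rows are dropped.

SQL:
SELECT a.product, b.name AS customer
FROM orders a
INNER JOIN customers b ON a.customer_id = b.id

Result:
product  | customer
---------+---------
Notebook | Karen   
Keyboard | Victor  
Webcam   | Victor  
Router   | Karen   
Chair    | Uma     
Tablet   | Karen   


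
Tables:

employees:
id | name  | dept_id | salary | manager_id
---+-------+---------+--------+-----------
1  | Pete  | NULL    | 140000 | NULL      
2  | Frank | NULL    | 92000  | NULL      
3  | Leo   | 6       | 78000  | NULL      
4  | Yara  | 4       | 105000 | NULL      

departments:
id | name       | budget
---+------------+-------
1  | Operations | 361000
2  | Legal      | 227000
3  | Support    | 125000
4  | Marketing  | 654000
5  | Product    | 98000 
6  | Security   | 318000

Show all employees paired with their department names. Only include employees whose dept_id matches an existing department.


INNER JOIN keeps only employees rows whose dept_id matches an id in departments. Walk through each employee:
  - employee 1 (Pete): dept_id=NULL, no match -> dropped
  - employee 2 (Frank): dept_id=NULL, no match -> dropped
  - employee 3 (Leo): dept_id=6 -> matches Security
  - employee 4 (Yara): dept_id=4 -> matches Marketing
So 2 of 4 rows are dropped.

SQL:
SELECT a.name, b.name AS department
FROM employees a
INNER JOIN departments b ON a.dept_id = b.id

Result:
name | department
-----+-----------
Leo  | Security  
Yara | Marketing 


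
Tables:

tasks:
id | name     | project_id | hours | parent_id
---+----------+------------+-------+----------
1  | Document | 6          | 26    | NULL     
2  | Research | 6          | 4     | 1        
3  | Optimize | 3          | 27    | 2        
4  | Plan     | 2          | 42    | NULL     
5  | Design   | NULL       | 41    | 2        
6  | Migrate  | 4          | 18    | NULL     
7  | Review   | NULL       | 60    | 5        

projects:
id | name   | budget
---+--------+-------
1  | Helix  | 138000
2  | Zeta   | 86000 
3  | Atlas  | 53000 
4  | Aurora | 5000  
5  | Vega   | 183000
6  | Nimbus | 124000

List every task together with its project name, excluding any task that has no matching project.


INNER JOIN keeps only tasks rows whose project_id matches an id in projects. Walk through each task:
  - task 1 (Document): project_id=6 -> matches Nimbus
  - task 2 (Research): project_id=6 -> matches Nimbus
  - task 3 (Optimize): project_id=3 -> matches Atlas
  - task 4 (Plan): project_id=2 -> matches Zeta
  - task 5 (Design): project_id=NULL, no match -> dropped
  - task 6 (Migrate): project_id=4 -> matches Aurora
  - task 7 (Review): project_id=NULL, no match -> dropped
So 2 of 7 rows are dropped.

SQL:
SELECT a.name, b.name AS project
FROM tasks a
INNER JOIN projects b ON a.project_id = b.id

Result:
name     | project
---------+--------
Document | Nimbus 
Research | Nimbus 
Optimize | Atlas  
Plan     | Zeta   
Migrate  | Aurora 


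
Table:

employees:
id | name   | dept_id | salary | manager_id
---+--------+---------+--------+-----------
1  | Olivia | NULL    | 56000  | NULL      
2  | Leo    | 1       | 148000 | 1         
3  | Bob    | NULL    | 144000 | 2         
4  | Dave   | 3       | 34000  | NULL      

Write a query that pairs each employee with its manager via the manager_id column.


This is a self-join: employees is joined to a second copy of itself, matching each row's manager_id to another row's id. Use LEFT JOIN so rows with manager_id=NULL are kept.
  - employee 1 (Olivia): manager_id=NULL -> NULL
  - employee 2 (Leo): manager_id=1 -> Olivia
  - employee 3 (Bob): manager_id=2 -> Leo
  - employee 4 (Dave): manager_id=NULL -> NULL

SQL:
SELECT a.name AS item, b.name AS manager
FROM employees a
LEFT JOIN employees b ON a.manager_id = b.id

Result:
item   | manager
-------+--------
Olivia | NULL   
Leo    | Olivia 
Bob    | Leo    
Dave   | NULL   


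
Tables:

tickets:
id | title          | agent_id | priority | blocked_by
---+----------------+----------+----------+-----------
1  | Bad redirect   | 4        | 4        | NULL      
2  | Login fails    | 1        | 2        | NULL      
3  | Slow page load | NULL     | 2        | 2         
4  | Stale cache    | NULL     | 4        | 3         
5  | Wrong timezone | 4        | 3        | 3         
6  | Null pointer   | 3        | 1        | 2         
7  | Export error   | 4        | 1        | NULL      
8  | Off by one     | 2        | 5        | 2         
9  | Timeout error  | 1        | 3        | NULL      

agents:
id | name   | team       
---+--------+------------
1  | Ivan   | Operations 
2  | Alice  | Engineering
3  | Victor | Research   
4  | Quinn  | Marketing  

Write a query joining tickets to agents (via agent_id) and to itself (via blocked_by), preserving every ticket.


Two LEFT JOINs from the same base table tickets: one to agents via agent_id, one to tickets itself via blocked_by. Both are LEFT so every ticket is preserved.
Match against agents:
  - ticket 1 (Bad redirect): agent_id=4 -> matches Quinn
  - ticket 2 (Login fails): agent_id=1 -> matches Ivan
  - ticket 3 (Slow page load): agent_id=NULL, no match -> kept with NULL
  - ticket 4 (Stale cache): agent_id=NULL, no match -> kept with NULL
  - ticket 5 (Wrong timezone): agent_id=4 -> matches Quinn
  - ticket 6 (Null pointer): agent_id=3 -> matches Victor
  - ticket 7 (Export error): agent_id=4 -> matches Quinn
  - ticket 8 (Off by one): agent_id=2 -> matches Alice
  - ticket 9 (Timeout error): agent_id=1 -> matches Ivan
Match against tickets (self):
  - ticket 1 (Bad redirect): blocked_by=NULL -> NULL
  - ticket 2 (Login fails): blocked_by=NULL -> NULL
  - ticket 3 (Slow page load): blocked_by=2 -> Login fails
  - ticket 4 (Stale cache): blocked_by=3 -> Slow page load
  - ticket 5 (Wrong timezone): blocked_by=3 -> Slow page load
  - ticket 6 (Null pointer): blocked_by=2 -> Login fails
  - ticket 7 (Export error): blocked_by=NULL -> NULL
  - ticket 8 (Off by one): blocked_by=2 -> Login fails
  - ticket 9 (Timeout error): blocked_by=NULL -> NULL

SQL:
SELECT a.title, b.name AS agent, c.title AS blocked_by
FROM tickets a
LEFT JOIN agents b ON a.agent_id = b.id
LEFT JOIN tickets c ON a.blocked_by = c.id

Result:
title          | agent  | blocked_by    
---------------+--------+---------------
Bad redirect   | Quinn  | NULL          
Login fails    | Ivan   | NULL          
Slow page load | NULL   | Login fails   
Stale cache    | NULL   | Slow page load
Wrong timezone | Quinn  | Slow page load
Null pointer   | Victor | Login fails   
Export error   | Quinn  | NULL          
Off by one     | Alice  | Login fails   
Timeout error  | Ivan   | NULL          


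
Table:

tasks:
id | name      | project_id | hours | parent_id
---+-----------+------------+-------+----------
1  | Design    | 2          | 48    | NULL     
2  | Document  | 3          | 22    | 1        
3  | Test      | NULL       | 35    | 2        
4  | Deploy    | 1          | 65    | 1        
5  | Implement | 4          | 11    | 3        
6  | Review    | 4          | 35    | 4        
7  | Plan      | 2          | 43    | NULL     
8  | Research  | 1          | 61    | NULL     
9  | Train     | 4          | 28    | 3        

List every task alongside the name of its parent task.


This is a self-join: tasks is joined to a second copy of itself, matching each row's parent_id to another row's id. Use LEFT JOIN so rows with parent_id=NULL are kept.
  - task 1 (Design): parent_id=NULL -> NULL
  - task 2 (Document): parent_id=1 -> Design
  - task 3 (Test): parent_id=2 -> Document
  - task 4 (Deploy): parent_id=1 -> Design
  - task 5 (Implement): parent_id=3 -> Test
  - task 6 (Review): parent_id=4 -> Deploy
  - task 7 (Plan): parent_id=NULL -> NULL
  - task 8 (Research): parent_id=NULL -> NULL
  - task 9 (Train): parent_id=3 -> Test

SQL:
SELECT a.name AS item, b.name AS parent
FROM tasks a
LEFT JOIN tasks b ON a.parent_id = b.id

Result:
item      | parent  
----------+---------
Design    | NULL    
Document  | Design  
Test      | Document
Deploy    | Design  
Implement | Test    
Review    | Deploy  
Plan      | NULL    
Research  | NULL    
Train     | Test    
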